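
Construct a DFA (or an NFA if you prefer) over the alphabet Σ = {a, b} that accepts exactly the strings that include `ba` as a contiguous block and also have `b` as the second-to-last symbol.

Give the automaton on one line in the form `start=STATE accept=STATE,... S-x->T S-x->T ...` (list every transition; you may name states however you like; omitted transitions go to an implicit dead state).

start=s0 accept=s2,s5 s0-a->s0 s0-b->s1 s1-a->s2 s1-b->s1 s2-a->s3 s2-b->s4 s3-a->s3 s3-b->s4 s4-a->s2 s4-b->s5 s5-a->s2 s5-b->s5

Build one automaton per condition and run them in lockstep. The first has 3 states tracking whether and how much of `ba` has been seen; the second has 7 states tracking the last 2 symbols read. A product state is a pair (one from each), accepting exactly when both do. Minimizing collapses redundant product states.
A 6-state machine:
        a   b  
>  s0   s0  s1 
   s1   s2  s1 
 * s2   s3  s4 
   s3   s3  s4 
   s4   s2  s5 
 * s5   s2  s5 
(> = start, * = accepting)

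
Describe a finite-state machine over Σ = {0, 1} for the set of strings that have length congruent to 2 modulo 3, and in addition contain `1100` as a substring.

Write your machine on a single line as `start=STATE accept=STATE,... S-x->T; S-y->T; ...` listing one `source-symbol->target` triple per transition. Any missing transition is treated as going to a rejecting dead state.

start=q0; accept=q13; q0-0->q1; q0-1->q2; q1-0->q3; q1-1->q4; q2-0->q3; q2-1->q5; q3-0->q0; q3-1->q6; q4-0->q0; q4-1->q7; q5-0->q8; q5-1->q7; q6-0->q1; q6-1->q9; q7-0->q10; q7-1->q9; q8-0->q11; q8-1->q2; q9-0->q12; q9-1->q5; q10-0->q13; q10-1->q4; q11-0->q13; q11-1->q13; q12-0->q14; q12-1->q6; q13-0->q14; q13-1->q14; q14-0->q11; q14-1->q11

Run two small machines in parallel and take their product. The first has 3 states tracking the input length modulo 3; the second has 5 states tracking whether and how much of `1100` has been seen. A product state is a pair (one from each), accepting exactly when both do.
A 15-state machine:
          0    1  
>  q0     q1   q2 
   q1     q3   q4 
   q2     q3   q5 
   q3     q0   q6 
   q4     q0   q7 
   q5     q8   q7 
   q6     q1   q9 
   q7    q10   q9 
   q8    q11   q2 
   q9    q12   q5 
   q10   q13   q4 
   q11   q13  q13 
   q12   q14   q6 
 * q13   q14  q14 
   q14   q11  q11 
(> = start, * = accepting)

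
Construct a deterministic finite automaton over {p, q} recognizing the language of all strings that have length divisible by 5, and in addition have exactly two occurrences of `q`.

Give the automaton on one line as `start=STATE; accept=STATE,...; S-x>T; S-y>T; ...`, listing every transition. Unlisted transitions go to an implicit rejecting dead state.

start=A; accept=P; A-p>B; A-q>C; B-p>D; B-q>E; C-p>E; C-q>F; D-p>G; D-q>H; E-p>H; E-q>I; F-p>I; F-q>J; G-p>K; G-q>L; H-p>L; H-q>M; I-p>M; I-q>N; J-p>N; J-q>N; K-p>A; K-q>O; L-p>O; L-q>P; M-p>P; M-q>Q; N-p>Q; N-q>Q; O-p>C; O-q>R; P-p>R; P-q>S; Q-p>S; Q-q>S; R-p>F; R-q>T; S-p>T; S-q>T; T-p>J; T-q>J

Handle the two conditions separately and then intersect. One (5 states) tracks the input length modulo 5; the other (4 states) tracks the count of `q`s, saturating at 3. Each combined state is a pair, one component from each; accept when both components accept.
With 20 states:
       p  q 
>  A   B  C 
   B   D  E 
   C   E  F 
   D   G  H 
   E   H  I 
   F   I  J 
   G   K  L 
   H   L  M 
   I   M  N 
   J   N  N 
   K   A  O 
   L   O  P 
   M   P  Q 
   N   Q  Q 
   O   C  R 
 * P   R  S 
   Q   S  S 
   R   F  T 
   S   T  T 
   T   J  J 
(> = start, * = accepting)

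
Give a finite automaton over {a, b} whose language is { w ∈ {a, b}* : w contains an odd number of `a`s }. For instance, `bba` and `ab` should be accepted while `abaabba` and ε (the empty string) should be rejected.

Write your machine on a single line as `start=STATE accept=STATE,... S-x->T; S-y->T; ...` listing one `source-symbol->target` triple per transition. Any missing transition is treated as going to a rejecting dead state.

The only thing that matters is how many `a`s have appeared, reduced mod 2. Use one state per residue: S0 for 0, …, S1 for 1. Reading `a` moves to the next residue; anything else stays put. S1 is accepting.
A 2-state machine:
        a   b  
>  S0   S1  S0 
 * S1   S0  S1 
(> = start, * = accepting)

start=S0; accept=S1; S0-a->S1; S0-b->S0; S1-a->S0; S1-b->S1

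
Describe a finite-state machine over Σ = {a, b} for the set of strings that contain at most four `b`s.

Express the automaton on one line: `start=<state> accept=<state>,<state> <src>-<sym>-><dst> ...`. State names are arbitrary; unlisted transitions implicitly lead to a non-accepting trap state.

start=q0 accept=q0,q1,q2,q3,q4 q0-a->q0 q0-b->q1 q1-a->q1 q1-b->q2 q2-a->q2 q2-b->q3 q3-a->q3 q3-b->q4 q4-a->q4 q4-b->q5 q5-a->q5 q5-b->q5

Count `b`s, saturating at 5: states q0 through q4 mean 0 through 4 `b`s seen; q5 means more than 4. Each `b` increments (capped at q5); other symbols loop. Accept from {q0, q1, q2, q3, q4}.
With 6 states:
        a   b  
>* q0   q0  q1 
 * q1   q1  q2 
 * q2   q2  q3 
 * q3   q3  q4 
 * q4   q4  q5 
   q5   q5  q5 
(> = start, * = accepting)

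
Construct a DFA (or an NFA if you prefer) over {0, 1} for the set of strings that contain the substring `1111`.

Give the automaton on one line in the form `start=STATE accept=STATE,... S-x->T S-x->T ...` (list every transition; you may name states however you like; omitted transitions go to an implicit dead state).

Track how much of `1111` has been matched so far: state q0 is no progress, q4 is the absorbing accept state reached once `1111` has occurred. Intermediate states record partial matches; on a mismatch, fall back to the longest reusable overlap.
A 5-state machine:
        0   1  
>  q0   q0  q1 
   q1   q0  q2 
   q2   q0  q3 
   q3   q0  q4 
 * q4   q4  q4 
(> = start, * = accepting)

start=q0 accept=q4 q0-0->q0 q0-1->q1 q1-0->q0 q1-1->q2 q2-0->q0 q2-1->q3 q3-0->q0 q3-1->q4 q4-0->q4 q4-1->q4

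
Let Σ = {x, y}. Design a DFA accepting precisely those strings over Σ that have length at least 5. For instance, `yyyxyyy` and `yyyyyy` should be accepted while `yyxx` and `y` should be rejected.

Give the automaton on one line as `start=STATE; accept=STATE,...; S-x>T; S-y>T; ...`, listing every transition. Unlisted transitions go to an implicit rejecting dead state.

Count input length up to 6: every symbol moves from S0 toward S6, which means 'more than 5' and absorbs. Accept from {S5, S6}.
With 7 states:
        x   y  
>  S0   S1  S1 
   S1   S2  S2 
   S2   S3  S3 
   S3   S4  S4 
   S4   S5  S5 
 * S5   S6  S6 
 * S6   S6  S6 
(> = start, * = accepting)

start=S0; accept=S5,S6; S0-x>S1; S0-y>S1; S1-x>S2; S1-y>S2; S2-x>S3; S2-y>S3; S3-x>S4; S3-y>S4; S4-x>S5; S4-y>S5; S5-x>S6; S5-y>S6; S6-x>S6; S6-y>S6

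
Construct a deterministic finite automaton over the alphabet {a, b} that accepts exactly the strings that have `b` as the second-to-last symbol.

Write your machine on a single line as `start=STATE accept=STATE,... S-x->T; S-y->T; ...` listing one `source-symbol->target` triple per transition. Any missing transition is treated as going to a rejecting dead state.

start=S0; accept=S5,S6; S0-a->S1; S0-b->S2; S1-a->S3; S1-b->S4; S2-a->S5; S2-b->S6; S3-a->S3; S3-b->S4; S4-a->S5; S4-b->S6; S5-a->S3; S5-b->S4; S6-a->S5; S6-b->S6

A DFA must remember the last 2 symbols (since which symbol is second-to-last isn't known until the input ends). Use one state per possible window of the last ≤2 symbols; accept from those whose window starts with `b`.
        a   b  
>  S0   S1  S2 
   S1   S3  S4 
   S2   S5  S6 
   S3   S3  S4 
   S4   S5  S6 
 * S5   S3  S4 
 * S6   S5  S6 
(> = start, * = accepting)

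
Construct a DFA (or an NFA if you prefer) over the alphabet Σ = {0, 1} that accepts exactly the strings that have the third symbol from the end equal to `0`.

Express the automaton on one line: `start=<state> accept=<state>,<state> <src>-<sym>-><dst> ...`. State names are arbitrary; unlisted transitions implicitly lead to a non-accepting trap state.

A DFA must remember the last 3 symbols (since which symbol is third-to-last isn't known until the input ends). Use one state per possible window of the last ≤3 symbols; accept from those whose window starts with `0`.
A 15-state machine:
          0    1  
>  s0     s1   s2 
   s1     s3   s4 
   s2     s5   s6 
   s3     s7   s8 
   s4     s9  s10 
   s5    s11  s12 
   s6    s13  s14 
 * s7     s7   s8 
 * s8     s9  s10 
 * s9    s11  s12 
 * s10   s13  s14 
   s11    s7   s8 
   s12    s9  s10 
   s13   s11  s12 
   s14   s13  s14 
(> = start, * = accepting)

start=s0 accept=s7,s8,s9,s10 s0-0->s1 s0-1->s2 s1-0->s3 s1-1->s4 s2-0->s5 s2-1->s6 s3-0->s7 s3-1->s8 s4-0->s9 s4-1->s10 s5-0->s11 s5-1->s12 s6-0->s13 s6-1->s14 s7-0->s7 s7-1->s8 s8-0->s9 s8-1->s10 s9-0->s11 s9-1->s12 s10-0->s13 s10-1->s14 s11-0->s7 s11-1->s8 s12-0->s9 s12-1->s10 s13-0->s11 s13-1->s12 s14-0->s13 s14-1->s14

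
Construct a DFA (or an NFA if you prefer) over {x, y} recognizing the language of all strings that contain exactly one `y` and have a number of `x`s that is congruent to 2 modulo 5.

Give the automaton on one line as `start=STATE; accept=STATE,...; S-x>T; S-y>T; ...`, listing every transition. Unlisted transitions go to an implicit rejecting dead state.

start=q0; accept=q7; q0-x>q1; q0-y>q2; q1-x>q3; q1-y>q4; q2-x>q4; q2-y>q5; q3-x>q6; q3-y>q7; q4-x>q7; q4-y>q8; q5-x>q8; q5-y>q5; q6-x>q9; q6-y>q10; q7-x>q10; q7-y>q11; q8-x>q11; q8-y>q8; q9-x>q0; q9-y>q12; q10-x>q12; q10-y>q13; q11-x>q13; q11-y>q11; q12-x>q2; q12-y>q14; q13-x>q14; q13-y>q13; q14-x>q5; q14-y>q14

Handle the two conditions separately and then intersect. One (3 states) tracks the count of `y`s, saturating at 2; the other (5 states) tracks the count of `x`s modulo 5. Each combined state is a pair, one component from each; accept when both components accept.
          x    y  
>  q0     q1   q2 
   q1     q3   q4 
   q2     q4   q5 
   q3     q6   q7 
   q4     q7   q8 
   q5     q8   q5 
   q6     q9  q10 
 * q7    q10  q11 
   q8    q11   q8 
   q9     q0  q12 
   q10   q12  q13 
   q11   q13  q11 
   q12    q2  q14 
   q13   q14  q13 
   q14    q5  q14 
(> = start, * = accepting)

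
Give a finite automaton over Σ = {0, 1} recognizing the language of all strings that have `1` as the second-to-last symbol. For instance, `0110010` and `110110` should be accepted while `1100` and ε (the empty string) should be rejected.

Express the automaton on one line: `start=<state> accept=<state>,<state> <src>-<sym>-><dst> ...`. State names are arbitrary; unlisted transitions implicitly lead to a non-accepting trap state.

A DFA must remember the last 2 symbols (since which symbol is second-to-last isn't known until the input ends). Use one state per possible window of the last ≤2 symbols; accept from those whose window starts with `1`.
With 7 states:
       0  1 
>  A   B  C 
   B   D  E 
   C   F  G 
   D   D  E 
   E   F  G 
 * F   D  E 
 * G   F  G 
(> = start, * = accepting)

start=A accept=F,G A-0->B A-1->C B-0->D B-1->E C-0->F C-1->G D-0->D D-1->E E-0->F E-1->G F-0->D F-1->E G-0->F G-1->G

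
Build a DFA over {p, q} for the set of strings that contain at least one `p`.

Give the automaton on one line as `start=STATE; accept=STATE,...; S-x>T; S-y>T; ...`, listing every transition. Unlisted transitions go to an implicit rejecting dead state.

Only the number of `p`s matters, and only up to 2. Make a chain A → B → C advanced by each `p` (with C absorbing); every other symbol self-loops. The accepting set is {B, C}.
3 states suffice.
       p  q 
>  A   B  A 
 * B   C  B 
 * C   C  C 
(> = start, * = accepting)

start=A; accept=B,C; A-p>B; A-q>A; B-p>C; B-q>B; C-p>C; C-q>C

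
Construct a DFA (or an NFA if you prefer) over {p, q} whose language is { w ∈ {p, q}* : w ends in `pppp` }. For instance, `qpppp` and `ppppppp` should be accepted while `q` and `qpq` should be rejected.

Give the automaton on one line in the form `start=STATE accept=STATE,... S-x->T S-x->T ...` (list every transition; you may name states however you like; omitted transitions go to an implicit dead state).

start=A accept=E A-p->B A-q->A B-p->C B-q->A C-p->D C-q->A D-p->E D-q->A E-p->E E-q->A

Remember how much of `pppp` the current input suffix matches. State A means no match yet; B means the last symbol is `p`; C means the last 2 symbols are `pp`; D means the last 3 symbols are `ppp`; E means the last 4 symbols are `pppp`. Only E accepts. On a mismatch, fall back to the longest proper suffix that is still a prefix of `pppp`.
A 5-state machine:
       p  q 
>  A   B  A 
   B   C  A 
   C   D  A 
   D   E  A 
 * E   E  A 
(> = start, * = accepting)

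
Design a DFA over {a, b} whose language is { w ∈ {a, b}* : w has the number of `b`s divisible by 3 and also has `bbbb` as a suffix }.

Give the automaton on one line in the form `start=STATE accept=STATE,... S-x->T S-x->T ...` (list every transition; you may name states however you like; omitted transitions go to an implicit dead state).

Run two small machines in parallel and take their product. One (3 states) tracks the count of `b`s modulo 3; the other (5 states) tracks how much of the suffix `bbbb` has currently been matched. Each combined state is a pair, one component from each; accept when both components accept. After merging equivalent states the machine shrinks.
With 7 states:
        a   b  
>  q0   q0  q1 
   q1   q1  q2 
   q2   q2  q3 
   q3   q0  q4 
   q4   q1  q5 
   q5   q2  q6 
 * q6   q0  q4 
(> = start, * = accepting)

start=q0 accept=q6 q0-a->q0 q0-b->q1 q1-a->q1 q1-b->q2 q2-a->q2 q2-b->q3 q3-a->q0 q3-b->q4 q4-a->q1 q4-b->q5 q5-a->q2 q5-b->q6 q6-a->q0 q6-b->q4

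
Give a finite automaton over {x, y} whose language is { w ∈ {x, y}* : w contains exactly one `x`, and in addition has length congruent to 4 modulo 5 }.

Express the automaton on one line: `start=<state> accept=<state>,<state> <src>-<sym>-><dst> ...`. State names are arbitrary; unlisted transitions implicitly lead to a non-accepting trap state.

Build one automaton per condition and run them in lockstep. The first has 3 states tracking the count of `x`s, saturating at 2; the second has 5 states tracking the input length modulo 5. A product state is a pair (one from each), accepting exactly when both do.
          x    y  
>  q0     q1   q2 
   q1     q3   q4 
   q2     q4   q5 
   q3     q6   q6 
   q4     q6   q7 
   q5     q7   q8 
   q6     q9   q9 
   q7     q9  q10 
   q8    q10  q11 
   q9    q12  q12 
 * q10   q12  q13 
   q11   q13   q0 
   q12   q14  q14 
   q13   q14   q1 
   q14    q3   q3 
(> = start, * = accepting)

start=q0 accept=q10 q0-x->q1 q0-y->q2 q1-x->q3 q1-y->q4 q2-x->q4 q2-y->q5 q3-x->q6 q3-y->q6 q4-x->q6 q4-y->q7 q5-x->q7 q5-y->q8 q6-x->q9 q6-y->q9 q7-x->q9 q7-y->q10 q8-x->q10 q8-y->q11 q9-x->q12 q9-y->q12 q10-x->q12 q10-y->q13 q11-x->q13 q11-y->q0 q12-x->q14 q12-y->q14 q13-x->q14 q13-y->q1 q14-x->q3 q14-y->q3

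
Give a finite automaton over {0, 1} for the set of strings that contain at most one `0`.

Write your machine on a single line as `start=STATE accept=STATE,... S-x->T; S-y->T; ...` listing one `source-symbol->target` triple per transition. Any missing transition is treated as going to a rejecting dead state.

Count `0`s, saturating at 2: state S0 means no `0` yet, S1 means one `0` seen, S2 means more than one. Each `0` increments (capped at S2); other symbols loop. Accept from {S0, S1}.
        0   1  
>* S0   S1  S0 
 * S1   S2  S1 
   S2   S2  S2 
(> = start, * = accepting)

start=S0; accept=S0,S1; S0-0->S1; S0-1->S0; S1-0->S2; S1-1->S1; S2-0->S2; S2-1->S2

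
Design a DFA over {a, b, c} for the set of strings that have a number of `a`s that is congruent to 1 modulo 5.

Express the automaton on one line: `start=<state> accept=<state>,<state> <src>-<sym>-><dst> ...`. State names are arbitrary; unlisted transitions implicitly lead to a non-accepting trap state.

Keep the running count of `a`s modulo 5: each `a` advances along the cycle S0 → S1 → S2 → S3 → S4 → S0 while other symbols loop. Accept at S1.
        a   b   c  
>  S0   S1  S0  S0 
 * S1   S2  S1  S1 
   S2   S3  S2  S2 
   S3   S4  S3  S3 
   S4   S0  S4  S4 
(> = start, * = accepting)

start=S0 accept=S1 S0-a->S1 S0-b->S0 S0-c->S0 S1-a->S2 S1-b->S1 S1-c->S1 S2-a->S3 S2-b->S2 S2-c->S2 S3-a->S4 S3-b->S3 S3-c->S3 S4-a->S0 S4-b->S4 S4-c->S4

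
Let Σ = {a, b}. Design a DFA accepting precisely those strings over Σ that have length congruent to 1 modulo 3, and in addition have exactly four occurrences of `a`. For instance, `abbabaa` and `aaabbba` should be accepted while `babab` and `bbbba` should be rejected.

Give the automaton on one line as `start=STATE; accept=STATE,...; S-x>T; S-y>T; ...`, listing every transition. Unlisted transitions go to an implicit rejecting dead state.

Run two small machines in parallel and take their product. One (3 states) tracks the input length modulo 3; the other (6 states) tracks the count of `a`s, saturating at 5. Each combined state is a pair, one component from each; accept when both components accept. Equivalent product states are then merged.
A 16-state machine:
          a    b  
>  S0     S1   S2 
   S1     S3   S4 
   S2     S4   S5 
   S3     S6   S7 
   S4     S7   S8 
   S5     S8   S0 
   S6     S9  S10 
   S7    S10  S11 
   S8    S11   S1 
 * S9    S12  S13 
   S10   S13  S14 
   S11   S14   S3 
   S12   S12  S12 
   S13   S12  S15 
   S14   S15   S6 
   S15   S12   S9 
(> = start, * = accepting)

start=S0; accept=S9; S0-a>S1; S0-b>S2; S1-a>S3; S1-b>S4; S2-a>S4; S2-b>S5; S3-a>S6; S3-b>S7; S4-a>S7; S4-b>S8; S5-a>S8; S5-b>S0; S6-a>S9; S6-b>S10; S7-a>S10; S7-b>S11; S8-a>S11; S8-b>S1; S9-a>S12; S9-b>S13; S10-a>S13; S10-b>S14; S11-a>S14; S11-b>S3; S12-a>S12; S12-b>S12; S13-a>S12; S13-b>S15; S14-a>S15; S14-b>S6; S15-a>S12; S15-b>S9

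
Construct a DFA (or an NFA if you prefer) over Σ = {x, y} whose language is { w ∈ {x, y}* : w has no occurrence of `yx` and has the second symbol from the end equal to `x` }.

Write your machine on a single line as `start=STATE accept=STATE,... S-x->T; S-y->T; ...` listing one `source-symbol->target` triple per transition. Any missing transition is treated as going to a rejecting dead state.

start=A; accept=D,E; A-x->B; A-y->C; B-x->D; B-y->E; C-x->F; C-y->G; D-x->D; D-y->E; E-x->F; E-y->G; F-x->H; F-y->I; G-x->F; G-y->G; H-x->H; H-y->I; I-x->F; I-y->J; J-x->F; J-y->J

Handle the two conditions separately and then intersect. One (3 states) tracks partial matches of the forbidden pattern `yx`; the other (7 states) tracks the last 2 symbols read. Each combined state is a pair, one component from each; accept when both components accept.
10 states suffice.
       x  y 
>  A   B  C 
   B   D  E 
   C   F  G 
 * D   D  E 
 * E   F  G 
   F   H  I 
   G   F  G 
   H   H  I 
   I   F  J 
   J   F  J 
(> = start, * = accepting)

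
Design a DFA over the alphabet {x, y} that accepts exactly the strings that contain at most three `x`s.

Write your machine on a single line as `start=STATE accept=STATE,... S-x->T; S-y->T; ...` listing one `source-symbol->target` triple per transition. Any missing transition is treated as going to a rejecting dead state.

Only the number of `x`s matters, and only up to 4. Make a chain s0 → s1 → s2 → s3 → s4 advanced by each `x` (with s4 absorbing); every other symbol self-loops. The accepting set is {s0, s1, s2, s3}.
With 5 states:
        x   y  
>* s0   s1  s0 
 * s1   s2  s1 
 * s2   s3  s2 
 * s3   s4  s3 
   s4   s4  s4 
(> = start, * = accepting)

start=s0; accept=s0,s1,s2,s3; s0-x->s1; s0-y->s0; s1-x->s2; s1-y->s1; s2-x->s3; s2-y->s2; s3-x->s4; s3-y->s3; s4-x->s4; s4-y->s4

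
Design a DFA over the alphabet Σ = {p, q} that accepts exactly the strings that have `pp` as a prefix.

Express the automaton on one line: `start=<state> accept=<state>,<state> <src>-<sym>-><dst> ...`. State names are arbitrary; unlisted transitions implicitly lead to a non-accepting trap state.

start=S0 accept=S2 S0-p->S1 S0-q->S3 S1-p->S2 S1-q->S3 S2-p->S2 S2-q->S2 S3-p->S3 S3-q->S3

Walk along `pp` while the input agrees: from S0 take `p` to S1, and so on. Any deviation drops to the rejecting sink S3. Once S2 is reached the prefix is confirmed and every continuation is accepted.
A 4-state machine:
        p   q  
>  S0   S1  S3 
   S1   S2  S3 
 * S2   S2  S2 
   S3   S3  S3 
(> = start, * = accepting)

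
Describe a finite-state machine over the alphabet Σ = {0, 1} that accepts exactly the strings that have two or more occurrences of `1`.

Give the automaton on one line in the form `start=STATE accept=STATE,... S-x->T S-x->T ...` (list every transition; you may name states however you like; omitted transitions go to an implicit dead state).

Count `1`s, saturating at 3: states q0 through q2 mean 0 through 2 `1`s seen; q3 means more than 2. Each `1` increments (capped at q3); other symbols loop. Accept from {q2, q3}.
        0   1  
>  q0   q0  q1 
   q1   q1  q2 
 * q2   q2  q3 
 * q3   q3  q3 
(> = start, * = accepting)

start=q0 accept=q2,q3 q0-0->q0 q0-1->q1 q1-0->q1 q1-1->q2 q2-0->q2 q2-1->q3 q3-0->q3 q3-1->q3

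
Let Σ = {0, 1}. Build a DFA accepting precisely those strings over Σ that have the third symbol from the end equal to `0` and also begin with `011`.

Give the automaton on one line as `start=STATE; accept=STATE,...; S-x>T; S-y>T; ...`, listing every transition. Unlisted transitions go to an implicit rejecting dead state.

start=S0; accept=S4,S9,S10,S11; S0-0>S1; S0-1>S2; S1-0>S2; S1-1>S3; S2-0>S2; S2-1>S2; S3-0>S2; S3-1>S4; S4-0>S5; S4-1>S6; S5-0>S7; S5-1>S8; S6-0>S5; S6-1>S6; S7-0>S9; S7-1>S10; S8-0>S11; S8-1>S4; S9-0>S9; S9-1>S10; S10-0>S11; S10-1>S4; S11-0>S7; S11-1>S8

Build one automaton per condition and run them in lockstep. The first has 15 states tracking the last 3 symbols read; the second has 5 states tracking whether the input so far still matches the prefix `011`. A product state is a pair (one from each), accepting exactly when both do. Minimizing collapses redundant product states.
With 12 states:
          0    1  
>  S0     S1   S2 
   S1     S2   S3 
   S2     S2   S2 
   S3     S2   S4 
 * S4     S5   S6 
   S5     S7   S8 
   S6     S5   S6 
   S7     S9  S10 
   S8    S11   S4 
 * S9     S9  S10 
 * S10   S11   S4 
 * S11    S7   S8 
(> = start, * = accepting)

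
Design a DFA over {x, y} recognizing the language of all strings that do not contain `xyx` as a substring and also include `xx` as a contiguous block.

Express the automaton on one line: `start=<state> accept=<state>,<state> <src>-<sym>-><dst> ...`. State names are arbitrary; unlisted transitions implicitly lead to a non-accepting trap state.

Handle the two conditions separately and then intersect. The first has 4 states tracking partial matches of the forbidden pattern `xyx`; the second has 3 states tracking whether and how much of `xx` has been seen. A product state is a pair (one from each), accepting exactly when both do. Minimizing collapses redundant product states.
A 7-state machine:
       x  y 
>  A   B  A 
   B   C  D 
 * C   C  E 
   D   F  A 
 * E   F  G 
   F   F  F 
 * G   C  G 
(> = start, * = accepting)

start=A accept=C,E,G A-x->B A-y->A B-x->C B-y->D C-x->C C-y->E D-x->F D-y->A E-x->F E-y->G F-x->F F-y->F G-x->C G-y->G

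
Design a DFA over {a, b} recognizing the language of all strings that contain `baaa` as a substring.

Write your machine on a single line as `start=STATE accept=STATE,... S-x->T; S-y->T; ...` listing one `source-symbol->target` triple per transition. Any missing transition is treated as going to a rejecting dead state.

States q0..q3 record the length of the longest prefix of `baaa` that matches the current input suffix. Reaching q4 means `baaa` has been seen, and we stay there forever. Accept from q4.
5 states suffice.
        a   b  
>  q0   q0  q1 
   q1   q2  q1 
   q2   q3  q1 
   q3   q4  q1 
 * q4   q4  q4 
(> = start, * = accepting)

start=q0; accept=q4; q0-a->q0; q0-b->q1; q1-a->q2; q1-b->q1; q2-a->q3; q2-b->q1; q3-a->q4; q3-b->q1; q4-a->q4; q4-b->q4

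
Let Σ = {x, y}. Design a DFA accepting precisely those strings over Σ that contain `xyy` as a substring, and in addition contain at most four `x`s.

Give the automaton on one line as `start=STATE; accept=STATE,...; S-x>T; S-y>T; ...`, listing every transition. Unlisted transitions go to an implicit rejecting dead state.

start=A; accept=G,J,M,O; A-x>B; A-y>A; B-x>C; B-y>D; C-x>E; C-y>F; D-x>C; D-y>G; E-x>H; E-y>I; F-x>E; F-y>J; G-x>J; G-y>G; H-x>K; H-y>L; I-x>H; I-y>M; J-x>M; J-y>J; K-x>K; K-y>N; L-x>K; L-y>O; M-x>O; M-y>M; N-x>K; N-y>P; O-x>P; O-y>O; P-x>P; P-y>P

Build one automaton per condition and run them in lockstep. One (4 states) tracks whether and how much of `xyy` has been seen; the other (6 states) tracks the count of `x`s, saturating at 5. Each combined state is a pair, one component from each; accept when both components accept.
16 states suffice.
       x  y 
>  A   B  A 
   B   C  D 
   C   E  F 
   D   C  G 
   E   H  I 
   F   E  J 
 * G   J  G 
   H   K  L 
   I   H  M 
 * J   M  J 
   K   K  N 
   L   K  O 
 * M   O  M 
   N   K  P 
 * O   P  O 
   P   P  P 
(> = start, * = accepting)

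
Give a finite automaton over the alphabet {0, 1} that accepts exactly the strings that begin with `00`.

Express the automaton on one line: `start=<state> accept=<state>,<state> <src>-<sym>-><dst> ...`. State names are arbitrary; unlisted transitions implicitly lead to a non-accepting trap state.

Walk along `00` while the input agrees: from s0 take `0` to s1, and so on. Any deviation drops to the rejecting sink s3. Once s2 is reached the prefix is confirmed and every continuation is accepted.
With 4 states:
        0   1  
>  s0   s1  s3 
   s1   s2  s3 
 * s2   s2  s2 
   s3   s3  s3 
(> = start, * = accepting)

start=s0 accept=s2 s0-0->s1 s0-1->s3 s1-0->s2 s1-1->s3 s2-0->s2 s2-1->s2 s3-0->s3 s3-1->s3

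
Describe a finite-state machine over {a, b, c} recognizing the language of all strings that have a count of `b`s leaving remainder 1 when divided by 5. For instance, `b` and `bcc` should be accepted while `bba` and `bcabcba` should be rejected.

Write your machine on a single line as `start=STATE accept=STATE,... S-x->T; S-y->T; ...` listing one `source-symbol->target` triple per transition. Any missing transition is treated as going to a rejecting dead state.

start=q0; accept=q1; q0-a->q0; q0-b->q1; q0-c->q0; q1-a->q1; q1-b->q2; q1-c->q1; q2-a->q2; q2-b->q3; q2-c->q2; q3-a->q3; q3-b->q4; q3-c->q3; q4-a->q4; q4-b->q0; q4-c->q4

The only thing that matters is how many `b`s have appeared, reduced mod 5. Use one state per residue: q0 for 0, …, q4 for 4. Reading `b` moves to the next residue; anything else stays put. q1 is accepting.
With 5 states:
        a   b   c  
>  q0   q0  q1  q0 
 * q1   q1  q2  q1 
   q2   q2  q3  q2 
   q3   q3  q4  q3 
   q4   q4  q0  q4 
(> = start, * = accepting)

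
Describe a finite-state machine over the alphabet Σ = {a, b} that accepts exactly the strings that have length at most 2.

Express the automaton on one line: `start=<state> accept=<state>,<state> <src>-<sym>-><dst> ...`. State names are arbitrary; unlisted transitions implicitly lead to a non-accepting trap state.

We only need to distinguish lengths 0, 1, …, 2, and '>2'. Chain q0 → q1 → q2 → q3 on every symbol, with q3 looping. Accepting states: {q0, q1, q2}.
With 4 states:
        a   b  
>* q0   q1  q1 
 * q1   q2  q2 
 * q2   q3  q3 
   q3   q3  q3 
(> = start, * = accepting)

start=q0 accept=q0,q1,q2 q0-a->q1 q0-b->q1 q1-a->q2 q1-b->q2 q2-a->q3 q2-b->q3 q3-a->q3 q3-b->q3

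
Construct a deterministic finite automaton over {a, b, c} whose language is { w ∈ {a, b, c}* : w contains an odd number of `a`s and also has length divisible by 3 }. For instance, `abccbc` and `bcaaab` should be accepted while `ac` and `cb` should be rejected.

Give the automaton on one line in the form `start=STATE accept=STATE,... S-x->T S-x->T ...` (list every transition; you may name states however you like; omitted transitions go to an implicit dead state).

Handle the two conditions separately and then intersect. One (2 states) tracks the count of `a`s modulo 2; the other (3 states) tracks the input length modulo 3. Each combined state is a pair, one component from each; accept when both components accept.
With 6 states:
        a   b   c  
>  q0   q1  q2  q2 
   q1   q3  q4  q4 
   q2   q4  q3  q3 
   q3   q5  q0  q0 
   q4   q0  q5  q5 
 * q5   q2  q1  q1 
(> = start, * = accepting)

start=q0 accept=q5 q0-a->q1 q0-b->q2 q0-c->q2 q1-a->q3 q1-b->q4 q1-c->q4 q2-a->q4 q2-b->q3 q2-c->q3 q3-a->q5 q3-b->q0 q3-c->q0 q4-a->q0 q4-b->q5 q4-c->q5 q5-a->q2 q5-b->q1 q5-c->q1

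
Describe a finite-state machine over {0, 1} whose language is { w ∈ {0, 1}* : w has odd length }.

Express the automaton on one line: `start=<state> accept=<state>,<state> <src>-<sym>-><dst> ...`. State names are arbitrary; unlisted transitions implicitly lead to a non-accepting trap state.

Only the length mod 2 matters, so use a 2-cycle: from any state, every input symbol moves to the next state, wrapping q1 back to q0. Mark q1 accepting.
A 2-state machine:
        0   1  
>  q0   q1  q1 
 * q1   q0  q0 
(> = start, * = accepting)

start=q0 accept=q1 q0-0->q1 q0-1->q1 q1-0->q0 q1-1->q0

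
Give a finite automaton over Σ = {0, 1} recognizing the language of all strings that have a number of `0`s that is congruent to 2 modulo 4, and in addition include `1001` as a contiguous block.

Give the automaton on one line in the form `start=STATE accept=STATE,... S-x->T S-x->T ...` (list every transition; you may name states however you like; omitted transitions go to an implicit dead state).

Handle the two conditions separately and then intersect. One (4 states) tracks the count of `0`s modulo 4; the other (5 states) tracks whether and how much of `1001` has been seen. Each combined state is a pair, one component from each; accept when both components accept.
With 20 states:
          0    1  
>  S0     S1   S2 
   S1     S3   S4 
   S2     S5   S2 
   S3     S6   S7 
   S4     S8   S4 
   S5     S9   S4 
   S6     S0  S10 
   S7    S11   S7 
   S8    S12   S7 
   S9     S6  S13 
   S10   S14  S10 
   S11   S15  S10 
   S12    S0  S16 
 * S13   S16  S13 
   S14   S17   S2 
   S15    S1  S18 
   S16   S18  S16 
   S17    S3  S19 
   S18   S19  S18 
   S19   S13  S19 
(> = start, * = accepting)

start=S0 accept=S13 S0-0->S1 S0-1->S2 S1-0->S3 S1-1->S4 S2-0->S5 S2-1->S2 S3-0->S6 S3-1->S7 S4-0->S8 S4-1->S4 S5-0->S9 S5-1->S4 S6-0->S0 S6-1->S10 S7-0->S11 S7-1->S7 S8-0->S12 S8-1->S7 S9-0->S6 S9-1->S13 S10-0->S14 S10-1->S10 S11-0->S15 S11-1->S10 S12-0->S0 S12-1->S16 S13-0->S16 S13-1->S13 S14-0->S17 S14-1->S2 S15-0->S1 S15-1->S18 S16-0->S18 S16-1->S16 S17-0->S3 S17-1->S19 S18-0->S19 S18-1->S18 S19-0->S13 S19-1->S19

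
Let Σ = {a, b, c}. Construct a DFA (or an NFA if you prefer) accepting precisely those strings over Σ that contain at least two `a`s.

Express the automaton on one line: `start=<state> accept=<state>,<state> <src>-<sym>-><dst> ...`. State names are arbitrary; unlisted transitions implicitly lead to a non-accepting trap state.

Count `a`s, saturating at 3: states s0 through s2 mean 0 through 2 `a`s seen; s3 means more than 2. Each `a` increments (capped at s3); other symbols loop. Accept from {s2, s3}.
With 4 states:
        a   b   c  
>  s0   s1  s0  s0 
   s1   s2  s1  s1 
 * s2   s3  s2  s2 
 * s3   s3  s3  s3 
(> = start, * = accepting)

start=s0 accept=s2,s3 s0-a->s1 s0-b->s0 s0-c->s0 s1-a->s2 s1-b->s1 s1-c->s1 s2-a->s3 s2-b->s2 s2-c->s2 s3-a->s3 s3-b->s3 s3-c->s3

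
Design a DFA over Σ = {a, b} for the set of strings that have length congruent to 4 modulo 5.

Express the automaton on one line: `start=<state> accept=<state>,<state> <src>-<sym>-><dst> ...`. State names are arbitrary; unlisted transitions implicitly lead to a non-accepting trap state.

start=q0 accept=q4 q0-a->q1 q0-b->q1 q1-a->q2 q1-b->q2 q2-a->q3 q2-b->q3 q3-a->q4 q3-b->q4 q4-a->q0 q4-b->q0

Only the length mod 5 matters, so use a 5-cycle: from any state, every input symbol moves to the next state, wrapping q4 back to q0. Mark q4 accepting.
With 5 states:
        a   b  
>  q0   q1  q1 
   q1   q2  q2 
   q2   q3  q3 
   q3   q4  q4 
 * q4   q0  q0 
(> = start, * = accepting)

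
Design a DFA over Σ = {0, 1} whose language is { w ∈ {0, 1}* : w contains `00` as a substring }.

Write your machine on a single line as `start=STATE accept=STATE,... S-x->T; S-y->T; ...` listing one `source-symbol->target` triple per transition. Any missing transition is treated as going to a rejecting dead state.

start=q0; accept=q2; q0-0->q1; q0-1->q0; q1-0->q2; q1-1->q0; q2-0->q2; q2-1->q2

States q0..q1 record the length of the longest prefix of `00` that matches the current input suffix. Reaching q2 means `00` has been seen, and we stay there forever. Accept from q2.
With 3 states:
        0   1  
>  q0   q1  q0 
   q1   q2  q0 
 * q2   q2  q2 
(> = start, * = accepting)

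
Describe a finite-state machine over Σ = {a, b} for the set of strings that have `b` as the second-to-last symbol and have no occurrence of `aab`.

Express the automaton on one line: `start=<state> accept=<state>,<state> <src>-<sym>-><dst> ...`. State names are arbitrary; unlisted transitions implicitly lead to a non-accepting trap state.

Run two small machines in parallel and take their product. The first has 7 states tracking the last 2 symbols read; the second has 4 states tracking partial matches of the forbidden pattern `aab`. A product state is a pair (one from each), accepting exactly when both do. After merging equivalent states the machine shrinks.
        a   b  
>  q0   q1  q2 
   q1   q3  q2 
   q2   q4  q5 
   q3   q3  q3 
 * q4   q3  q2 
 * q5   q4  q5 
(> = start, * = accepting)

start=q0 accept=q4,q5 q0-a->q1 q0-b->q2 q1-a->q3 q1-b->q2 q2-a->q4 q2-b->q5 q3-a->q3 q3-b->q3 q4-a->q3 q4-b->q2 q5-a->q4 q5-b->q5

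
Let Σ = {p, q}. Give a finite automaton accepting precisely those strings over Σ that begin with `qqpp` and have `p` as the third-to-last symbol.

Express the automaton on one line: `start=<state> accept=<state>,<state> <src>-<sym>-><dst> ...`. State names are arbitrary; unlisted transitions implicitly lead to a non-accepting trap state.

Run two small machines in parallel and take their product. One (6 states) tracks whether the input so far still matches the prefix `qqpp`; the other (15 states) tracks the last 3 symbols read. Each combined state is a pair, one component from each; accept when both components accept. Minimizing collapses redundant product states.
13 states suffice.
       p  q 
>  A   B  C 
   B   B  B 
   C   B  D 
   D   E  B 
   E   F  B 
   F   G  H 
 * G   G  H 
 * H   I  J 
 * I   F  K 
 * J   L  M 
   K   I  J 
   L   F  K 
   M   L  M 
(> = start, * = accepting)

start=A accept=G,H,I,J A-p->B A-q->C B-p->B B-q->B C-p->B C-q->D D-p->E D-q->B E-p->F E-q->B F-p->G F-q->H G-p->G G-q->H H-p->I H-q->J I-p->F I-q->K J-p->L J-q->M K-p->I K-q->J L-p->F L-q->K M-p->L M-q->M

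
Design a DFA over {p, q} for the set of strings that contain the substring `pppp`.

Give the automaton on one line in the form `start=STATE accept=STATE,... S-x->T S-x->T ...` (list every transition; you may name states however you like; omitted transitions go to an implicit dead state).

start=s0 accept=s4 s0-p->s1 s0-q->s0 s1-p->s2 s1-q->s0 s2-p->s3 s2-q->s0 s3-p->s4 s3-q->s0 s4-p->s4 s4-q->s4

Track how much of `pppp` has been matched so far: state s0 is no progress, s4 is the absorbing accept state reached once `pppp` has occurred. Intermediate states record partial matches; on a mismatch, fall back to the longest reusable overlap.
5 states suffice.
        p   q  
>  s0   s1  s0 
   s1   s2  s0 
   s2   s3  s0 
   s3   s4  s0 
 * s4   s4  s4 
(> = start, * = accepting)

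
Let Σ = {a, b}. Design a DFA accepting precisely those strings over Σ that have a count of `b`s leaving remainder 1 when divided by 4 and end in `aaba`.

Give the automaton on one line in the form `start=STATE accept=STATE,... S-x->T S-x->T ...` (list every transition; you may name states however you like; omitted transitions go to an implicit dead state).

Run two small machines in parallel and take their product. One (4 states) tracks the count of `b`s modulo 4; the other (5 states) tracks how much of the suffix `aaba` has currently been matched. Each combined state is a pair, one component from each; accept when both components accept.
          a    b  
>  q0     q1   q2 
   q1     q3   q2 
   q2     q4   q5 
   q3     q3   q6 
   q4     q7   q5 
   q5     q8   q9 
   q6    q10   q5 
   q7     q7  q11 
   q8    q12   q9 
   q9    q13   q0 
 * q10    q7   q5 
   q11   q14   q9 
   q12   q12  q15 
   q13   q16   q0 
   q14   q12   q9 
   q15   q17   q0 
   q16   q16  q18 
   q17   q16   q0 
   q18   q19   q2 
   q19    q3   q2 
(> = start, * = accepting)

start=q0 accept=q10 q0-a->q1 q0-b->q2 q1-a->q3 q1-b->q2 q2-a->q4 q2-b->q5 q3-a->q3 q3-b->q6 q4-a->q7 q4-b->q5 q5-a->q8 q5-b->q9 q6-a->q10 q6-b->q5 q7-a->q7 q7-b->q11 q8-a->q12 q8-b->q9 q9-a->q13 q9-b->q0 q10-a->q7 q10-b->q5 q11-a->q14 q11-b->q9 q12-a->q12 q12-b->q15 q13-a->q16 q13-b->q0 q14-a->q12 q14-b->q9 q15-a->q17 q15-b->q0 q16-a->q16 q16-b->q18 q17-a->q16 q17-b->q0 q18-a->q19 q18-b->q2 q19-a->q3 q19-b->q2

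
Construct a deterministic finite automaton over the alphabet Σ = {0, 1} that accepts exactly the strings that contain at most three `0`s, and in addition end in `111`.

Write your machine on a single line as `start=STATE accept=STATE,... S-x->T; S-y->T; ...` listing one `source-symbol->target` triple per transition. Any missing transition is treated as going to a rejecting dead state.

start=A; accept=J,N,Q,S; A-0->B; A-1->C; B-0->D; B-1->E; C-0->B; C-1->F; D-0->G; D-1->H; E-0->D; E-1->I; F-0->B; F-1->J; G-0->K; G-1->L; H-0->G; H-1->M; I-0->D; I-1->N; J-0->B; J-1->J; K-0->K; K-1->O; L-0->K; L-1->P; M-0->G; M-1->Q; N-0->D; N-1->N; O-0->K; O-1->R; P-0->K; P-1->S; Q-0->G; Q-1->Q; R-0->K; R-1->T; S-0->K; S-1->S; T-0->K; T-1->T

Build one automaton per condition and run them in lockstep. One (5 states) tracks the count of `0`s, saturating at 4; the other (4 states) tracks how much of the suffix `111` has currently been matched. Each combined state is a pair, one component from each; accept when both components accept.
       0  1 
>  A   B  C 
   B   D  E 
   C   B  F 
   D   G  H 
   E   D  I 
   F   B  J 
   G   K  L 
   H   G  M 
   I   D  N 
 * J   B  J 
   K   K  O 
   L   K  P 
   M   G  Q 
 * N   D  N 
   O   K  R 
   P   K  S 
 * Q   G  Q 
   R   K  T 
 * S   K  S 
   T   K  T 
(> = start, * = accepting)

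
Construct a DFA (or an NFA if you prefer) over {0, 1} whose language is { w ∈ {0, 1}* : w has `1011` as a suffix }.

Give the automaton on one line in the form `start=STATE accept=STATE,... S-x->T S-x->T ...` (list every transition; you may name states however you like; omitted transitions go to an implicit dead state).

start=s0 accept=s4 s0-0->s0 s0-1->s1 s1-0->s2 s1-1->s1 s2-0->s0 s2-1->s3 s3-0->s2 s3-1->s4 s4-0->s2 s4-1->s1

Remember how much of `1011` the current input suffix matches. State s0 means no match yet; s1 means the last symbol is `1`; s2 means the last 2 symbols are `10`; s3 means the last 3 symbols are `101`; s4 means the last 4 symbols are `1011`. Only s4 accepts. On a mismatch, fall back to the longest proper suffix that is still a prefix of `1011`.
A 5-state machine:
        0   1  
>  s0   s0  s1 
   s1   s2  s1 
   s2   s0  s3 
   s3   s2  s4 
 * s4   s2  s1 
(> = start, * = accepting)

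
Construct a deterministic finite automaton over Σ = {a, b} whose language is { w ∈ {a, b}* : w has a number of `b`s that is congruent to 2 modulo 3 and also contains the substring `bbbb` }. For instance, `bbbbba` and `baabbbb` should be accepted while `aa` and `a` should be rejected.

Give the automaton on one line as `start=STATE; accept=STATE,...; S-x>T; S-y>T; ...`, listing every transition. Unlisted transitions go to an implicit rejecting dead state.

Handle the two conditions separately and then intersect. The first has 3 states tracking the count of `b`s modulo 3; the second has 5 states tracking whether and how much of `bbbb` has been seen. A product state is a pair (one from each), accepting exactly when both do.
          a    b  
>  S0     S0   S1 
   S1     S2   S3 
   S2     S2   S4 
   S3     S5   S6 
   S4     S5   S7 
   S5     S5   S8 
   S6     S0   S9 
   S7     S0  S10 
   S8     S0  S11 
   S9     S9  S12 
   S10    S2  S12 
   S11    S2  S13 
 * S12   S12  S14 
   S13    S5  S14 
   S14   S14   S9 
(> = start, * = accepting)

start=S0; accept=S12; S0-a>S0; S0-b>S1; S1-a>S2; S1-b>S3; S2-a>S2; S2-b>S4; S3-a>S5; S3-b>S6; S4-a>S5; S4-b>S7; S5-a>S5; S5-b>S8; S6-a>S0; S6-b>S9; S7-a>S0; S7-b>S10; S8-a>S0; S8-b>S11; S9-a>S9; S9-b>S12; S10-a>S2; S10-b>S12; S11-a>S2; S11-b>S13; S12-a>S12; S12-b>S14; S13-a>S5; S13-b>S14; S14-a>S14; S14-b>S9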